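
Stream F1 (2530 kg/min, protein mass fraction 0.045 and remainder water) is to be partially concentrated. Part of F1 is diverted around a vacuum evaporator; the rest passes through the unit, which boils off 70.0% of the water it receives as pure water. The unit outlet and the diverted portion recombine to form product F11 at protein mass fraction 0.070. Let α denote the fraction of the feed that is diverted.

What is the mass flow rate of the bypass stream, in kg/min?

All 2530×0.045 = 113.85 kg/min of protein reaches F11, so F11 = 113.85/0.070 = 1626.4 kg/min and vapour = 903.57 kg/min.
The evaporator receives (1−α)·2530 of feed at 0.955 water and removes 0.700 of that water:
0.700×0.955×(1−α)×2530 = 903.57
(1−α) = 903.57/1691.3 = 0.5342;  α = 0.4658.
Bypass flow = 0.4658×2530 = 1178.4 kg/min.

1178 kg/min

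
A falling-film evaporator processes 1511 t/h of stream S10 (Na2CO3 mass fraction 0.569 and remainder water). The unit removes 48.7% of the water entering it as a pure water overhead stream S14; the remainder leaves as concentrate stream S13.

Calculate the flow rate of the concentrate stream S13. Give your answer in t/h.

water entering = 1511×0.431 = 651.24 t/h; overhead removed = 0.487×651.24 = 317.15 t/h.
Concentrate = 1511 − 317.15 = 1193.8 t/h.

1194 t/h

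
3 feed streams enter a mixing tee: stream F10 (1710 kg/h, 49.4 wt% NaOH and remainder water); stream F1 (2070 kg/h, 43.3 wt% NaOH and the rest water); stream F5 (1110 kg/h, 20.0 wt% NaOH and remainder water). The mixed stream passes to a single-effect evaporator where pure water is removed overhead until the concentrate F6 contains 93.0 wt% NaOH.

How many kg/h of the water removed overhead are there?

2779 kg/h

NaOH entering = 1710×0.494 + 2070×0.433 + 1110×0.200 = 1963 kg/h.
All NaOH reports to F6, so F6 = 1963/0.930 = 2110.8 kg/h.
Total feed = 4890 kg/h; overhead = 4890 − 2110.8 = 2779.2 kg/h.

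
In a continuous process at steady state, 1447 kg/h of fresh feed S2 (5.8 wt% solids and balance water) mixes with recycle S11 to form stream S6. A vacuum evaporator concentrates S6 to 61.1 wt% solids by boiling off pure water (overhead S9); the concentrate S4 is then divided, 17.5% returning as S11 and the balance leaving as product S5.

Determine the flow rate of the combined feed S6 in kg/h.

Overall solids balance (none leaves overhead): solids in fresh feed = solids in product, i.e. 1447×0.058 = (1−0.175)·S4·0.611.
S4 = 83.926/(0.611×0.825) = 166.5 kg/h.
Recycle S11 = 0.175×166.5 = 29.137 kg/h.
Combined feed S6 = 1447 + 29.137 = 1476.1 kg/h.

1476 kg/h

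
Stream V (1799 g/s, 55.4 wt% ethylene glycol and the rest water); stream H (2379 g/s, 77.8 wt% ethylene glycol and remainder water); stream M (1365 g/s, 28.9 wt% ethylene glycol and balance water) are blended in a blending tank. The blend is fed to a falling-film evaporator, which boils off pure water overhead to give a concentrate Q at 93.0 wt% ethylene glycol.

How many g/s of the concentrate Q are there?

ethylene glycol entering = 1799×0.554 + 2379×0.778 + 1365×0.289 = 3242 g/s.
All ethylene glycol reports to Q, so Q = 3242/0.930 = 3486 g/s.

3486 g/s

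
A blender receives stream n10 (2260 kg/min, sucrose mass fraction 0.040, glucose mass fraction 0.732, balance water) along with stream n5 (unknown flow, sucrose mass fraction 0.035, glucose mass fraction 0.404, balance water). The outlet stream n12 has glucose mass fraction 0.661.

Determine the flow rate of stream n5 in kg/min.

624.4 kg/min

Let n5 be the unknown flow. Total out = 2260 + n5.
glucose balance: 1654.3 + 0.404·n5 = 0.661·(2260 + n5)
(0.404 − 0.661)·n5 = 0.661×2260 − 1654.3 = -160.46
n5 = -160.46 / -0.257 = 624.36 kg/min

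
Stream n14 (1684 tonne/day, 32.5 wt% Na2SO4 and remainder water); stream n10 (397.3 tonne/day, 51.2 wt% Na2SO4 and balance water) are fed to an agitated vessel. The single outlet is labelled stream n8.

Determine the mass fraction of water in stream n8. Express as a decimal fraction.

0.6393

Total flow out = 1684 + 397.3 = 2081.3 tonne/day.
water in = 1684×0.675 + 397.3×0.488 = 1330.6 tonne/day.
water mass fraction in n8 = 1330.6/2081.3 = 0.6393.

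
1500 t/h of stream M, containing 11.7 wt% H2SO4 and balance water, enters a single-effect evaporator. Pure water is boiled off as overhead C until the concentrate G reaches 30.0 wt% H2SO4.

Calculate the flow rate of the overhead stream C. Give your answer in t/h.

915 t/h

H2SO4 is conserved: 1500×0.117 = 175.5 t/h all reports to the concentrate.
Concentrate = 175.5/(target fraction) = 585 t/h.
Overhead = 1500 − 585 = 915 t/h.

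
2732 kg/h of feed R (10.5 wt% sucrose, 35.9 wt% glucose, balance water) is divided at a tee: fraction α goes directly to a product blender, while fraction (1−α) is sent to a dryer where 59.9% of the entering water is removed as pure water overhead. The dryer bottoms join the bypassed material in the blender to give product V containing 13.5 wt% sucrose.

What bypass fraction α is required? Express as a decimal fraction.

All 2732×0.105 = 286.86 kg/h of sucrose reaches V, so V = 286.86/0.135 = 2124.9 kg/h and vapour = 607.11 kg/h.
The evaporator receives (1−α)·2732 of feed at 0.536 water and removes 0.599 of that water:
0.599×0.536×(1−α)×2732 = 607.11
(1−α) = 607.11/877.15 = 0.6921;  α = 0.3079.

0.308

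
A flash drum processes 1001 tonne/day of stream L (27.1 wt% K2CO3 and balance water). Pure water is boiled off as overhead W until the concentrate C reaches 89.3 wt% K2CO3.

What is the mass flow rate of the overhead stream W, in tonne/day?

697.2 tonne/day

K2CO3 is conserved: 1001×0.271 = 271.27 tonne/day all reports to the concentrate.
Concentrate = 271.27/(target fraction) = 303.77 tonne/day.
Overhead = 1001 − 303.77 = 697.23 tonne/day.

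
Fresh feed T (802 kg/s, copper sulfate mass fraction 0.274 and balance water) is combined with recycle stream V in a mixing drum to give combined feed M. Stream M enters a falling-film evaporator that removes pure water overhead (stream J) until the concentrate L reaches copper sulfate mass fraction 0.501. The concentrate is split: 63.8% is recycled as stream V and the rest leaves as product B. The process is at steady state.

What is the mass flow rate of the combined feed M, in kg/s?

Overall copper sulfate balance (none leaves overhead): copper sulfate in fresh feed = copper sulfate in product, i.e. 802×0.274 = (1−0.638)·L·0.501.
L = 219.75/(0.501×0.362) = 1211.7 kg/s.
Recycle V = 0.638×1211.7 = 773.04 kg/s.
Combined feed M = 802 + 773.04 = 1575 kg/s.

1575 kg/s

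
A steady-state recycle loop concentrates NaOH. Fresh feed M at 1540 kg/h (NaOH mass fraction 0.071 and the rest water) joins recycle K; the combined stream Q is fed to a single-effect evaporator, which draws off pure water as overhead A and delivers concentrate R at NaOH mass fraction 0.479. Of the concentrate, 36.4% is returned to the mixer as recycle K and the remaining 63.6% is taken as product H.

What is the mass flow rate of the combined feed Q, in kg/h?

1671 kg/h

Overall NaOH balance (none leaves overhead): NaOH in fresh feed = NaOH in product, i.e. 1540×0.071 = (1−0.364)·R·0.479.
R = 109.34/(0.479×0.636) = 358.91 kg/h.
Recycle K = 0.364×358.91 = 130.64 kg/h.
Combined feed Q = 1540 + 130.64 = 1670.6 kg/h.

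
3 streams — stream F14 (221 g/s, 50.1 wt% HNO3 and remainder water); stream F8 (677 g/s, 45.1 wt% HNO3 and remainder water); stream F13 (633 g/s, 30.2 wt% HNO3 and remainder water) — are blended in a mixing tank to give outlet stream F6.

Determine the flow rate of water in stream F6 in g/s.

water out = water in = 221×0.499 + 677×0.549 + 633×0.698 = 923.79 g/s.

923.8 g/s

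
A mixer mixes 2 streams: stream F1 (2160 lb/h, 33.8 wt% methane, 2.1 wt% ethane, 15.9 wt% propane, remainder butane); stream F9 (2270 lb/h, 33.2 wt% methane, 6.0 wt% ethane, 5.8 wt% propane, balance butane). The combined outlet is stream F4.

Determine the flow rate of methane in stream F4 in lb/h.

methane out = methane in = 2160×0.338 + 2270×0.332 = 1483.7 lb/h.

1484 lb/h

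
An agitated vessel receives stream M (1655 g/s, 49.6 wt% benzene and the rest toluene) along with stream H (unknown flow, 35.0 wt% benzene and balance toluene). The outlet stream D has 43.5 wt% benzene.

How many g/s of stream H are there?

1188 g/s

Let H be the unknown flow. Total out = 1655 + H.
benzene balance: 820.88 + 0.350·H = 0.435·(1655 + H)
(0.350 − 0.435)·H = 0.435×1655 − 820.88 = -100.96
H = -100.96 / -0.085 = 1187.7 g/s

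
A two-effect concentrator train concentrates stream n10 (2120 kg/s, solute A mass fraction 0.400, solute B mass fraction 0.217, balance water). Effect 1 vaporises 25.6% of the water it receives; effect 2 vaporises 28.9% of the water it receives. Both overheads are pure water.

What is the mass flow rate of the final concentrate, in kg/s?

1738 kg/s

water in feed = 2120×0.383 = 811.96 kg/s.
After stage 1: water left = (1−0.256)×811.96 = 604.1; stream total = 1912.1 kg/s.
After stage 2: water left = (1−0.289)×604.1 = 429.51; final concentrate = 1737.6 kg/s.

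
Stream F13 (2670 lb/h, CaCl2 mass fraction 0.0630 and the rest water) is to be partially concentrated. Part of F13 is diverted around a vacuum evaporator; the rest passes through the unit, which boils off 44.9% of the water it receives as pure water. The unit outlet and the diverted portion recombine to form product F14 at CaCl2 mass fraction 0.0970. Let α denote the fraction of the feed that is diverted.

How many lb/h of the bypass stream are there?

All 2670×0.063 = 168.21 lb/h of CaCl2 reaches F14, so F14 = 168.21/0.097 = 1734.1 lb/h and vapour = 935.88 lb/h.
The evaporator receives (1−α)·2670 of feed at 0.937 water and removes 0.449 of that water:
0.449×0.937×(1−α)×2670 = 935.88
(1−α) = 935.88/1123.3 = 0.8331;  α = 0.1669.
Bypass flow = 0.1669×2670 = 445.5 lb/h.

445.5 lb/h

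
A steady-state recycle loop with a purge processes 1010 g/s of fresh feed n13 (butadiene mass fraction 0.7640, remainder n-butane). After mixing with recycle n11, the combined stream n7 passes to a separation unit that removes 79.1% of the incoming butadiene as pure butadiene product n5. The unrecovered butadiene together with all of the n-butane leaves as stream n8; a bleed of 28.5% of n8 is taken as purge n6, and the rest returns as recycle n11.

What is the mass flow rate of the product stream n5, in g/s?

butadiene in n7: m_A = 1010×0.764 + (1−0.285)·(1−0.791)·m_A, so m_A = 771.64/0.8506 = 907.21 g/s.
Product n5 = 0.791×907.21 = 717.6 g/s.

717.6 g/s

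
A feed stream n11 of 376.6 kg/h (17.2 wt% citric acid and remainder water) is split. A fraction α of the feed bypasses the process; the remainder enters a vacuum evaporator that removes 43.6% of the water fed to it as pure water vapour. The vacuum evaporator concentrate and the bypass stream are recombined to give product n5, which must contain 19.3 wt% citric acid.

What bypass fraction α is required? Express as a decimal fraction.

All 376.6×0.172 = 64.775 kg/h of citric acid reaches n5, so n5 = 64.775/0.193 = 335.62 kg/h and vapour = 40.977 kg/h.
The evaporator receives (1−α)·376.6 of feed at 0.828 water and removes 0.436 of that water:
0.436×0.828×(1−α)×376.6 = 40.977
(1−α) = 40.977/135.96 = 0.3014;  α = 0.6986.

0.699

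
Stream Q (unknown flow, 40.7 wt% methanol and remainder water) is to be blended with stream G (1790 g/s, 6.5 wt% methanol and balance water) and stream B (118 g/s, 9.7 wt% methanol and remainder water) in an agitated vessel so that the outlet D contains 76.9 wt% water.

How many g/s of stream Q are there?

1778 g/s

Let Q be the unknown flow. Total out = 1908 + Q.
water balance: 1780.2 + 0.593·Q = 0.769·(1908 + Q)
(0.593 − 0.769)·Q = 0.769×1908 − 1780.2 = -312.95
Q = -312.95 / -0.176 = 1778.1 g/s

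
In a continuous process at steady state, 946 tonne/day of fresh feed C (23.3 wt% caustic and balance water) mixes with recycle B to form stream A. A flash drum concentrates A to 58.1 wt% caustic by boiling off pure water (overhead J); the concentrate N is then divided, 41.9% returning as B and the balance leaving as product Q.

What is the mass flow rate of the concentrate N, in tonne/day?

Overall caustic balance (none leaves overhead): caustic in fresh feed = caustic in product, i.e. 946×0.233 = (1−0.419)·N·0.581.
N = 220.42/(0.581×0.581) = 652.97 tonne/day.

653 tonne/day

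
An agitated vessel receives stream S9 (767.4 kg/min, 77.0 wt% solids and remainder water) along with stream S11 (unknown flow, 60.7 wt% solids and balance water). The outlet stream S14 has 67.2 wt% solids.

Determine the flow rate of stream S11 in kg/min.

1157 kg/min

Let S11 be the unknown flow. Total out = 767.4 + S11.
solids balance: 590.9 + 0.607·S11 = 0.672·(767.4 + S11)
(0.607 − 0.672)·S11 = 0.672×767.4 − 590.9 = -75.205
S11 = -75.205 / -0.065 = 1157 kg/min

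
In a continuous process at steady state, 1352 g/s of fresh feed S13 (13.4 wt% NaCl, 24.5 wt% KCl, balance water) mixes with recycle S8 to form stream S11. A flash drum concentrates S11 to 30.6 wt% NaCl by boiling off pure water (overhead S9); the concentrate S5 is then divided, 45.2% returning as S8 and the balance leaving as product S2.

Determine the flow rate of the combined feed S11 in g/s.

Overall NaCl balance (none leaves overhead): NaCl in fresh feed = NaCl in product, i.e. 1352×0.134 = (1−0.452)·S5·0.306.
S5 = 181.17/(0.306×0.548) = 1080.4 g/s.
Recycle S8 = 0.452×1080.4 = 488.34 g/s.
Combined feed S11 = 1352 + 488.34 = 1840.3 g/s.

1840 g/s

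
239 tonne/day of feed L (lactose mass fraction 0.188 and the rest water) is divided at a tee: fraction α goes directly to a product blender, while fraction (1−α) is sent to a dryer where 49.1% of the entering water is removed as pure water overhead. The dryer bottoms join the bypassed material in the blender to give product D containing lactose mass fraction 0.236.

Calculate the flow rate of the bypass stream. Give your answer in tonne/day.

117.1 tonne/day

All 239×0.188 = 44.932 tonne/day of lactose reaches D, so D = 44.932/0.236 = 190.39 tonne/day and vapour = 48.61 tonne/day.
The evaporator receives (1−α)·239 of feed at 0.812 water and removes 0.491 of that water:
0.491×0.812×(1−α)×239 = 48.61
(1−α) = 48.61/95.287 = 0.5101;  α = 0.4899.
Bypass flow = 0.4899×239 = 117.08 tonne/day.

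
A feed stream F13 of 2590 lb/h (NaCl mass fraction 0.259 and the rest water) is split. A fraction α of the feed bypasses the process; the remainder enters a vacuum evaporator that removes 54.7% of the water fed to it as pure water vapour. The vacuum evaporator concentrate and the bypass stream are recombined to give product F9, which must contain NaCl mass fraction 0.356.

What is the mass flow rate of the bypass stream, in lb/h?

848.9 lb/h

All 2590×0.259 = 670.81 lb/h of NaCl reaches F9, so F9 = 670.81/0.356 = 1884.3 lb/h and vapour = 705.7 lb/h.
The evaporator receives (1−α)·2590 of feed at 0.741 water and removes 0.547 of that water:
0.547×0.741×(1−α)×2590 = 705.7
(1−α) = 705.7/1049.8 = 0.6722;  α = 0.3278.
Bypass flow = 0.3278×2590 = 848.93 lb/h.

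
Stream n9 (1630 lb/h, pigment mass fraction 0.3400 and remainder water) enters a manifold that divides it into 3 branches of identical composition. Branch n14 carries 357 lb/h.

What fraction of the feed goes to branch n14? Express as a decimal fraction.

Fraction to n14 = 357/1630 = 0.2190.

0.219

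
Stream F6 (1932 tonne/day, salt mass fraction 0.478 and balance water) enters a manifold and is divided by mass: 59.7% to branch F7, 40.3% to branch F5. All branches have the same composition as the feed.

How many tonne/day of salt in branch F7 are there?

Branch F7 total = 0.597×1932 = 1153.4 tonne/day.
salt in F7 = 0.478×1153.4 = 551.33 tonne/day.

551.3 tonne/day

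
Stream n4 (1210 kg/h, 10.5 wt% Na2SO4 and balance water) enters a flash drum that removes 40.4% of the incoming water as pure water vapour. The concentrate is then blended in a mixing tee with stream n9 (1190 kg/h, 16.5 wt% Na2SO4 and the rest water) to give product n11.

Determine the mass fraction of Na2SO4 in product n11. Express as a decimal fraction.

0.1648

Vapour removed = 0.404×0.895×1210 = 437.51 kg/h; concentrate = 772.49 kg/h.
Na2SO4 reaching the mixer = 127.05 (from concentrate) + 1190×0.165 = 323.4 kg/h.
Product flow = 772.49 + 1190 = 1962.5 kg/h; Na2SO4 fraction = 0.1648.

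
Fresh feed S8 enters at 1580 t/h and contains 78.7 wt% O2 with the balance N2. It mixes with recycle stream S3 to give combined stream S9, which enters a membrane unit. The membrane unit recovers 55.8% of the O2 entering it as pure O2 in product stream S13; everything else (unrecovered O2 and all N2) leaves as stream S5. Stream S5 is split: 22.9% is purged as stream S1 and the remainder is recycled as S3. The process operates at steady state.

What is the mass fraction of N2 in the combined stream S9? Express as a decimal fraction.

0.438

N2 enters only via S8 and leaves only via the purge: 1580×0.213 = 0.229×(N2 in S5), and the membrane unit passes all N2, so N2 in S9 = N2 in S5 = 1469.6 t/h.
O2 in S9: m_A = 1580×0.787 + (1−0.229)·(1−0.558)·m_A, so m_A = 1243.5/0.6592 = 1886.3 t/h.
S9 = 1886.3 + 1469.6 = 3355.9 t/h.
N2 fraction in S9 = 1469.6/3355.9 = 0.438.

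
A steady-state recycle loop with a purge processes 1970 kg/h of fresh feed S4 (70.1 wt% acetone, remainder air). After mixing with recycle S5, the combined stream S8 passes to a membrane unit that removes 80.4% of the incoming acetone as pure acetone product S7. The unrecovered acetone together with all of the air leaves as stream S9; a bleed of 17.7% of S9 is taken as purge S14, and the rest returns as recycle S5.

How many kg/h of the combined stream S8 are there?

4974 kg/h

air enters only via S4 and leaves only via the purge: 1970×0.299 = 0.177×(air in S9), and the membrane unit passes all air, so air in S8 = air in S9 = 3327.9 kg/h.
acetone in S8: m_A = 1970×0.701 + (1−0.177)·(1−0.804)·m_A, so m_A = 1381/0.8387 = 1646.6 kg/h.
S8 = 1646.6 + 3327.9 = 4974.4 kg/h.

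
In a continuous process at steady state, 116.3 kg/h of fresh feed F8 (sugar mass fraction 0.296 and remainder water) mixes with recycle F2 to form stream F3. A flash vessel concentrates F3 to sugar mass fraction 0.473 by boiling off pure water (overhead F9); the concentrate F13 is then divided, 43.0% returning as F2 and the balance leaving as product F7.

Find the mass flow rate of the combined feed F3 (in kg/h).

171.2 kg/h

Overall sugar balance (none leaves overhead): sugar in fresh feed = sugar in product, i.e. 116.3×0.296 = (1−0.430)·F13·0.473.
F13 = 34.425/(0.473×0.570) = 127.68 kg/h.
Recycle F2 = 0.430×127.68 = 54.904 kg/h.
Combined feed F3 = 116.3 + 54.904 = 171.2 kg/h.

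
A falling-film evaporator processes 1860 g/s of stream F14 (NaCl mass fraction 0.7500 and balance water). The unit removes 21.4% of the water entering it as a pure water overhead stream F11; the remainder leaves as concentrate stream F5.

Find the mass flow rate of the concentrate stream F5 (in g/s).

1760 g/s

water entering = 1860×0.250 = 465 g/s; overhead removed = 0.214×465 = 99.51 g/s.
Concentrate = 1860 − 99.51 = 1760.5 g/s.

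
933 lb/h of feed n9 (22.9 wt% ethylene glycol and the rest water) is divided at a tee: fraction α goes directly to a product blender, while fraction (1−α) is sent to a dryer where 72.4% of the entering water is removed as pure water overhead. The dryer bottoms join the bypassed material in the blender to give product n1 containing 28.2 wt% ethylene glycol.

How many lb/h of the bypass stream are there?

All 933×0.229 = 213.66 lb/h of ethylene glycol reaches n1, so n1 = 213.66/0.282 = 757.65 lb/h and vapour = 175.35 lb/h.
The evaporator receives (1−α)·933 of feed at 0.771 water and removes 0.724 of that water:
0.724×0.771×(1−α)×933 = 175.35
(1−α) = 175.35/520.8 = 0.3367;  α = 0.6633.
Bypass flow = 0.6633×933 = 618.87 lb/h.

618.9 lb/h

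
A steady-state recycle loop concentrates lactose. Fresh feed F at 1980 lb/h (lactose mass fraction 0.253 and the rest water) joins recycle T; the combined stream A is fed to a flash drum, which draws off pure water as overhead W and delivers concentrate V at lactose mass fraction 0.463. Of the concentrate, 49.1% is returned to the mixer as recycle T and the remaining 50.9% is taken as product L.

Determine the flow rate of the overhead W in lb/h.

898.1 lb/h

Overall lactose balance (none leaves overhead): lactose in fresh feed = lactose in product, i.e. 1980×0.253 = (1−0.491)·V·0.463.
V = 500.94/(0.463×0.509) = 2125.6 lb/h.
Recycle T = 0.491×2125.6 = 1043.7 lb/h.
Combined feed A = 1980 + 1043.7 = 3023.7 lb/h.
Overhead W = A − V = 3023.7 − 2125.6 = 898.06 lb/h.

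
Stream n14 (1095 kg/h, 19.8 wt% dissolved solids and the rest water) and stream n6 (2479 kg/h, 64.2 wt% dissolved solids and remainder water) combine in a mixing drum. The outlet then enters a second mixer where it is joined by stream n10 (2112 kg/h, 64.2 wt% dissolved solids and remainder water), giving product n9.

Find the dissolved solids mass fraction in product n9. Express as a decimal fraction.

0.5565

Overall, product flow = 5686 kg/h.
dissolved solids in = 1095×0.198 + 2479×0.642 + 2112×0.642 = 3164.2 kg/h.
dissolved solids fraction in n9 = 0.5565.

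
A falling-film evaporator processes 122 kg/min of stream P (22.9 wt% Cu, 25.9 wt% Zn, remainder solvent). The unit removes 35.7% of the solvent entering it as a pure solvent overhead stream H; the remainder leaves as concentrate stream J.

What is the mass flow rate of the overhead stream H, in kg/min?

22.3 kg/min

solvent entering = 122×0.512 = 62.464 kg/min; overhead removed = 0.357×62.464 = 22.3 kg/min.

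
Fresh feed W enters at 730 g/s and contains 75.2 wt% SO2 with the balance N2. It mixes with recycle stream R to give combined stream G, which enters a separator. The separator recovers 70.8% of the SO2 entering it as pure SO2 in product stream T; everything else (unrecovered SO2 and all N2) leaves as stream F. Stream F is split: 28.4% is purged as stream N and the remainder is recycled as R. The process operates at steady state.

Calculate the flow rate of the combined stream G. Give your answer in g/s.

N2 enters only via W and leaves only via the purge: 730×0.248 = 0.284×(N2 in F), and the separator passes all N2, so N2 in G = N2 in F = 637.46 g/s.
SO2 in G: m_A = 730×0.752 + (1−0.284)·(1−0.708)·m_A, so m_A = 548.96/0.7909 = 694.07 g/s.
G = 694.07 + 637.46 = 1331.5 g/s.

1332 g/s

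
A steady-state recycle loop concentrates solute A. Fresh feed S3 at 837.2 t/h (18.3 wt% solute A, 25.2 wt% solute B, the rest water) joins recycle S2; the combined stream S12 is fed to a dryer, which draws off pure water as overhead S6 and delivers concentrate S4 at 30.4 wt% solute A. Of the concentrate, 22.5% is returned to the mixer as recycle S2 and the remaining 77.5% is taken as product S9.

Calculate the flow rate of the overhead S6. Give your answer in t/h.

333.2 t/h

Overall solute A balance (none leaves overhead): solute A in fresh feed = solute A in product, i.e. 837.2×0.183 = (1−0.225)·S4·0.304.
S4 = 153.21/(0.304×0.775) = 650.29 t/h.
Recycle S2 = 0.225×650.29 = 146.31 t/h.
Combined feed S12 = 837.2 + 146.31 = 983.51 t/h.
Overhead S6 = S12 − S4 = 983.51 − 650.29 = 333.23 t/h.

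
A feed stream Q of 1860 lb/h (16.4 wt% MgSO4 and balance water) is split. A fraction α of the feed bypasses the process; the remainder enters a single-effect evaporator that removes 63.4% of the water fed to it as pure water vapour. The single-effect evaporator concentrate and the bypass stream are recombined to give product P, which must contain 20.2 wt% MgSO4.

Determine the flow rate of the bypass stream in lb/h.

All 1860×0.164 = 305.04 lb/h of MgSO4 reaches P, so P = 305.04/0.202 = 1510.1 lb/h and vapour = 349.9 lb/h.
The evaporator receives (1−α)·1860 of feed at 0.836 water and removes 0.634 of that water:
0.634×0.836×(1−α)×1860 = 349.9
(1−α) = 349.9/985.84 = 0.3549;  α = 0.6451.
Bypass flow = 0.6451×1860 = 1199.8 lb/h.

1200 lb/h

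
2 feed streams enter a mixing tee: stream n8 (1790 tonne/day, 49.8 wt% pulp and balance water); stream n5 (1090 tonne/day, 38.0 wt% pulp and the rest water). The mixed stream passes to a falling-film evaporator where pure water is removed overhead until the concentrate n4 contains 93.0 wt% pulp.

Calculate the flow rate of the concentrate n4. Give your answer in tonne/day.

1404 tonne/day

pulp entering = 1790×0.498 + 1090×0.380 = 1305.6 tonne/day.
All pulp reports to n4, so n4 = 1305.6/0.930 = 1403.9 tonne/day.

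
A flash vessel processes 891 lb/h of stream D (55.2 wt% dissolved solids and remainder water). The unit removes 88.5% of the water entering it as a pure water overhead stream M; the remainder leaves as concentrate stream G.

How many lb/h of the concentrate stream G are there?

water entering = 891×0.448 = 399.17 lb/h; overhead removed = 0.885×399.17 = 353.26 lb/h.
Concentrate = 891 − 353.26 = 537.74 lb/h.

537.7 lb/h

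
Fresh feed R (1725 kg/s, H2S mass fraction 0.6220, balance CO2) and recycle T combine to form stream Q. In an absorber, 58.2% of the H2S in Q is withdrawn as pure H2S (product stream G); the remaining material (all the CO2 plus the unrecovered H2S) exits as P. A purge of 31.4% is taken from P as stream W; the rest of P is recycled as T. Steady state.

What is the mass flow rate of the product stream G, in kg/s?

H2S in Q: m_A = 1725×0.622 + (1−0.314)·(1−0.582)·m_A, so m_A = 1073/0.7133 = 1504.3 kg/s.
Product G = 0.582×1504.3 = 875.51 kg/s.

875.5 kg/s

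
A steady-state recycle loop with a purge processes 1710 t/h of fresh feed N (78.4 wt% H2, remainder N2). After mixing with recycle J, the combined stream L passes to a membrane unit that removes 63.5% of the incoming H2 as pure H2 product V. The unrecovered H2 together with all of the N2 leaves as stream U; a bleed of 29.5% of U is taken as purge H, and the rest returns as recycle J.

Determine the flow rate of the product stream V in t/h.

H2 in L: m_A = 1710×0.784 + (1−0.295)·(1−0.635)·m_A, so m_A = 1340.6/0.7427 = 1805.2 t/h.
Product V = 0.635×1805.2 = 1146.3 t/h.

1146 t/h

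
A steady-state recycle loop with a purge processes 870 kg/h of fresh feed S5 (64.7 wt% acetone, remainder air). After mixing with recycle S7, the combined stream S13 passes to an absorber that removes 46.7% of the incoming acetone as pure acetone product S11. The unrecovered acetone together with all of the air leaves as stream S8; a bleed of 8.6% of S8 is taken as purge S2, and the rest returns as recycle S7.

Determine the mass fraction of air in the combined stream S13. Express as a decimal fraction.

0.765

air enters only via S5 and leaves only via the purge: 870×0.353 = 0.086×(air in S8), and the absorber passes all air, so air in S13 = air in S8 = 3571 kg/h.
acetone in S13: m_A = 870×0.647 + (1−0.086)·(1−0.467)·m_A, so m_A = 562.89/0.5128 = 1097.6 kg/h.
S13 = 1097.6 + 3571 = 4668.6 kg/h.
air fraction in S13 = 3571/4668.6 = 0.765.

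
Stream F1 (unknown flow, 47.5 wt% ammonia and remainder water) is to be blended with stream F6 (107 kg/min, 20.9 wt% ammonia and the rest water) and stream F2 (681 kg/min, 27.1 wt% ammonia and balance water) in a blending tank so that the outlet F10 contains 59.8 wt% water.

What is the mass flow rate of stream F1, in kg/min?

Let F1 be the unknown flow. Total out = 788 + F1.
water balance: 581.09 + 0.525·F1 = 0.598·(788 + F1)
(0.525 − 0.598)·F1 = 0.598×788 − 581.09 = -109.86
F1 = -109.86 / -0.073 = 1505 kg/min

1505 kg/min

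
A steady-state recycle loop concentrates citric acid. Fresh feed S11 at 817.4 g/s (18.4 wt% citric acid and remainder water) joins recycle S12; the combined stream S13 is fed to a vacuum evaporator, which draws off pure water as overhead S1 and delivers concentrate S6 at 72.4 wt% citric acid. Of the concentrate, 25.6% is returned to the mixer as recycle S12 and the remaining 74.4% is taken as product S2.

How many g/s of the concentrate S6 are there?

279.2 g/s

Overall citric acid balance (none leaves overhead): citric acid in fresh feed = citric acid in product, i.e. 817.4×0.184 = (1−0.256)·S6·0.724.
S6 = 150.4/(0.724×0.744) = 279.22 g/s.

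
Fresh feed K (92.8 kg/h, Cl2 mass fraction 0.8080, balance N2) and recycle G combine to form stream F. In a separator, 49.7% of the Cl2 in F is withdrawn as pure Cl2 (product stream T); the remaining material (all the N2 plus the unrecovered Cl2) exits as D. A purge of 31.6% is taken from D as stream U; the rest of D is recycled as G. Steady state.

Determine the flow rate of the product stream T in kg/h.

56.81 kg/h

Cl2 in F: m_A = 92.8×0.808 + (1−0.316)·(1−0.497)·m_A, so m_A = 74.982/0.6559 = 114.31 kg/h.
Product T = 0.497×114.31 = 56.813 kg/h.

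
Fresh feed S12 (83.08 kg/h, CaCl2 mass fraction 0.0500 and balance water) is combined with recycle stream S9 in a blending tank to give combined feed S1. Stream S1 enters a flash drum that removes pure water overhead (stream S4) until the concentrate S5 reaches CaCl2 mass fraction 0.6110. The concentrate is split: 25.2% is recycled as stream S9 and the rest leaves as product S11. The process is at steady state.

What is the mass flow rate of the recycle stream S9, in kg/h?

2.29 kg/h

Overall CaCl2 balance (none leaves overhead): CaCl2 in fresh feed = CaCl2 in product, i.e. 83.08×0.050 = (1−0.252)·S5·0.611.
S5 = 4.154/(0.611×0.748) = 9.0892 kg/h.
Recycle S9 = 0.252×9.0892 = 2.2905 kg/h.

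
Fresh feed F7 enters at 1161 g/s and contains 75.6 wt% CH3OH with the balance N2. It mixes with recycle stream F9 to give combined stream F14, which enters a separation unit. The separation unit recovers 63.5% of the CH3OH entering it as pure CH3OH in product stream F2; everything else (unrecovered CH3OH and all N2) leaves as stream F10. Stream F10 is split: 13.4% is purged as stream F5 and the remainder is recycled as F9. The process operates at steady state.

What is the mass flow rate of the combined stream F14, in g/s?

3397 g/s

N2 enters only via F7 and leaves only via the purge: 1161×0.244 = 0.134×(N2 in F10), and the separation unit passes all N2, so N2 in F14 = N2 in F10 = 2114.1 g/s.
CH3OH in F14: m_A = 1161×0.756 + (1−0.134)·(1−0.635)·m_A, so m_A = 877.72/0.6839 = 1283.4 g/s.
F14 = 1283.4 + 2114.1 = 3397.4 g/s.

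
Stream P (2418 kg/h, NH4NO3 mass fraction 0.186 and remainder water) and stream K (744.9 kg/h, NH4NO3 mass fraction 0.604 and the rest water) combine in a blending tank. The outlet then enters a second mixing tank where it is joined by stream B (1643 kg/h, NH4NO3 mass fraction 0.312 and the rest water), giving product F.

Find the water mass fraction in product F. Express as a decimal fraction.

0.706

Overall, product flow = 4805.9 kg/h.
water in = 2418×0.814 + 744.9×0.396 + 1643×0.688 = 3393.6 kg/h.
water fraction in F = 0.706.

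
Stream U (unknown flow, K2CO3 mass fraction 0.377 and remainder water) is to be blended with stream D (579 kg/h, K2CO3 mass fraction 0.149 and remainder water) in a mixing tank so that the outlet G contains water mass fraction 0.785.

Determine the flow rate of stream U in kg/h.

Let U be the unknown flow. Total out = 579 + U.
water balance: 492.73 + 0.623·U = 0.785·(579 + U)
(0.623 − 0.785)·U = 0.785×579 − 492.73 = -38.214
U = -38.214 / -0.162 = 235.89 kg/h

235.9 kg/h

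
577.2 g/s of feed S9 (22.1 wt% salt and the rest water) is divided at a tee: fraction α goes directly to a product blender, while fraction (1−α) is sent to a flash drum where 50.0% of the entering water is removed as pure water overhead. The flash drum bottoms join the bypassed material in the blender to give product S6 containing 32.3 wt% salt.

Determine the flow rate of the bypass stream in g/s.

109.2 g/s

All 577.2×0.221 = 127.56 g/s of salt reaches S6, so S6 = 127.56/0.323 = 394.93 g/s and vapour = 182.27 g/s.
The evaporator receives (1−α)·577.2 of feed at 0.779 water and removes 0.500 of that water:
0.500×0.779×(1−α)×577.2 = 182.27
(1−α) = 182.27/224.82 = 0.8108;  α = 0.1892.
Bypass flow = 0.1892×577.2 = 109.23 g/s.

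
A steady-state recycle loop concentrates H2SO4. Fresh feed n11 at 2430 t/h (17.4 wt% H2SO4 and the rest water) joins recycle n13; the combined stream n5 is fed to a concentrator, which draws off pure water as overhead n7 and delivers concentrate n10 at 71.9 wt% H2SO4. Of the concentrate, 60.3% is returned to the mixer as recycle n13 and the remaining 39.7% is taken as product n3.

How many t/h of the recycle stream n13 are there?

893.2 t/h

Overall H2SO4 balance (none leaves overhead): H2SO4 in fresh feed = H2SO4 in product, i.e. 2430×0.174 = (1−0.603)·n10·0.719.
n10 = 422.82/(0.719×0.397) = 1481.3 t/h.
Recycle n13 = 0.603×1481.3 = 893.21 t/h.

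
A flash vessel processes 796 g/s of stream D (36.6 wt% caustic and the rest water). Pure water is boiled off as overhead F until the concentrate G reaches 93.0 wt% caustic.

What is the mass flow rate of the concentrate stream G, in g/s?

caustic is conserved: 796×0.366 = 291.34 g/s all reports to the concentrate.
Concentrate = 291.34/(target fraction) = 313.26 g/s.

313.3 g/s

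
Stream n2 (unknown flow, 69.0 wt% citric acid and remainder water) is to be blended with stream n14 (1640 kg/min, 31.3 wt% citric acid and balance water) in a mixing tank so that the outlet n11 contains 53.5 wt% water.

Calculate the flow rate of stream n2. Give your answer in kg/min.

1108 kg/min

Let n2 be the unknown flow. Total out = 1640 + n2.
water balance: 1126.7 + 0.310·n2 = 0.535·(1640 + n2)
(0.310 − 0.535)·n2 = 0.535×1640 − 1126.7 = -249.28
n2 = -249.28 / -0.225 = 1107.9 kg/min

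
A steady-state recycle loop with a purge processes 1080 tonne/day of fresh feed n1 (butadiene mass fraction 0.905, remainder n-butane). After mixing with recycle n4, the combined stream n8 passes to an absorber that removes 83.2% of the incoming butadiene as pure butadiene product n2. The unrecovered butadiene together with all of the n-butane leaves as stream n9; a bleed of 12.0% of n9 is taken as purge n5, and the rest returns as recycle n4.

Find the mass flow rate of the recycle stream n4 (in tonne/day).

922 tonne/day

n-butane enters only via n1 and leaves only via the purge: 1080×0.095 = 0.120×(n-butane in n9), and the absorber passes all n-butane, so n-butane in n8 = n-butane in n9 = 855 tonne/day.
butadiene in n8: m_A = 1080×0.905 + (1−0.120)·(1−0.832)·m_A, so m_A = 977.4/0.8522 = 1147 tonne/day.
n9 = (1−0.832)×1147 + 855 = 1047.7 tonne/day.
Recycle n4 = (1−0.120)×1047.7 = 921.97 tonne/day.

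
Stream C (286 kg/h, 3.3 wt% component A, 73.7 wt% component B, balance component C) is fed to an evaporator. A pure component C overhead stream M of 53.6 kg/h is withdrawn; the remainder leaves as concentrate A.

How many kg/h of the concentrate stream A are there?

232.4 kg/h

Concentrate = 286 − 53.6 = 232.4 kg/h.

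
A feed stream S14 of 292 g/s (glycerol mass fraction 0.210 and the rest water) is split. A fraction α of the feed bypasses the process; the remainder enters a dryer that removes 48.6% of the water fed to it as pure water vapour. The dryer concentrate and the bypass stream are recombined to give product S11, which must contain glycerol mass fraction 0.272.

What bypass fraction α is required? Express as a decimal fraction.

All 292×0.210 = 61.32 g/s of glycerol reaches S11, so S11 = 61.32/0.272 = 225.44 g/s and vapour = 66.559 g/s.
The evaporator receives (1−α)·292 of feed at 0.790 water and removes 0.486 of that water:
0.486×0.790×(1−α)×292 = 66.559
(1−α) = 66.559/112.11 = 0.5937;  α = 0.4063.

0.406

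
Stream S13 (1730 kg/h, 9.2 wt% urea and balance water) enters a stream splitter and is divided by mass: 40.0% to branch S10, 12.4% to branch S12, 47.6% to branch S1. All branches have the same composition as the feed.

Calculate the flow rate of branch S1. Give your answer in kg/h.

823.5 kg/h

Branch S1 flow = 0.476×1730 = 823.48 kg/h.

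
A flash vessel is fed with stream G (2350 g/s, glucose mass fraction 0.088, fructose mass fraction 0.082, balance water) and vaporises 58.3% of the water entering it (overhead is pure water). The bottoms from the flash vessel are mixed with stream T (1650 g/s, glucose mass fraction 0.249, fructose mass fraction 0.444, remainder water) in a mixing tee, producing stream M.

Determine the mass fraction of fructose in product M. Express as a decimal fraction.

0.323

Vapour removed = 0.583×0.830×2350 = 1137.1 g/s; concentrate = 1212.9 g/s.
fructose reaching the mixer = 192.7 (from concentrate) + 1650×0.444 = 925.3 g/s.
Product flow = 1212.9 + 1650 = 2862.9 g/s; fructose fraction = 0.323.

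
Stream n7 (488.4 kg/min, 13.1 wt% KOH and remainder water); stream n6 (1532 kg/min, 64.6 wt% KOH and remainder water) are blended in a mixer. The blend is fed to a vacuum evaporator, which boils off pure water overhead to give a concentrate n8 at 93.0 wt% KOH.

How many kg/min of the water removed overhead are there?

887.4 kg/min

KOH entering = 488.4×0.131 + 1532×0.646 = 1053.7 kg/min.
All KOH reports to n8, so n8 = 1053.7/0.930 = 1133 kg/min.
Total feed = 2020.4 kg/min; overhead = 2020.4 − 1133 = 887.44 kg/min.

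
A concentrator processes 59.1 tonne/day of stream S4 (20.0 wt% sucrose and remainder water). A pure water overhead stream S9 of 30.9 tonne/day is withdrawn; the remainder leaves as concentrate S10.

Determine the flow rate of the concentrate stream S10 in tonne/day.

28.2 tonne/day

Concentrate = 59.1 − 30.9 = 28.2 tonne/day.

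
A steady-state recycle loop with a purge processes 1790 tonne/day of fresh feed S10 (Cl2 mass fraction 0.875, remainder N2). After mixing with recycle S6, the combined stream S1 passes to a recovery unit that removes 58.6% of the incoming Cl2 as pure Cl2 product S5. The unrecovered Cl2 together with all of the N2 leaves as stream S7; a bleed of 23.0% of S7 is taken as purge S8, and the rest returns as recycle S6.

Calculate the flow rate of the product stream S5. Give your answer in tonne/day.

Cl2 in S1: m_A = 1790×0.875 + (1−0.230)·(1−0.586)·m_A, so m_A = 1566.2/0.6812 = 2299.2 tonne/day.
Product S5 = 0.586×2299.2 = 1347.3 tonne/day.

1347 tonne/day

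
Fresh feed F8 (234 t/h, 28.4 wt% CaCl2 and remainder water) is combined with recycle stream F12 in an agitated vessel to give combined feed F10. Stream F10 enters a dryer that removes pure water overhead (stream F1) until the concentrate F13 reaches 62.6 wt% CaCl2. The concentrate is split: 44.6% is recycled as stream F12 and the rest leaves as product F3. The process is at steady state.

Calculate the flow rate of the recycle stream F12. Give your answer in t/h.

Overall CaCl2 balance (none leaves overhead): CaCl2 in fresh feed = CaCl2 in product, i.e. 234×0.284 = (1−0.446)·F13·0.626.
F13 = 66.456/(0.626×0.554) = 191.62 t/h.
Recycle F12 = 0.446×191.62 = 85.464 t/h.

85.46 t/h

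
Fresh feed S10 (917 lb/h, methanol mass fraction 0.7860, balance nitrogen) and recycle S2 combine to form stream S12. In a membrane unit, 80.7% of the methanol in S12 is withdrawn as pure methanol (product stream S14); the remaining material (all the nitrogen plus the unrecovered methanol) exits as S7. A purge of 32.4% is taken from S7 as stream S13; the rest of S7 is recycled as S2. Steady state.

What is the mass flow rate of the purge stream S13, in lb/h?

248.1 lb/h

nitrogen enters only via S10 and leaves only via the purge: 917×0.214 = 0.324×(nitrogen in S7), and the membrane unit passes all nitrogen, so nitrogen in S12 = nitrogen in S7 = 605.67 lb/h.
methanol in S12: m_A = 917×0.786 + (1−0.324)·(1−0.807)·m_A, so m_A = 720.76/0.8695 = 828.91 lb/h.
S7 = (1−0.807)×828.91 + 605.67 = 765.65 lb/h.
Purge S13 = 0.324×765.65 = 248.07 lb/h.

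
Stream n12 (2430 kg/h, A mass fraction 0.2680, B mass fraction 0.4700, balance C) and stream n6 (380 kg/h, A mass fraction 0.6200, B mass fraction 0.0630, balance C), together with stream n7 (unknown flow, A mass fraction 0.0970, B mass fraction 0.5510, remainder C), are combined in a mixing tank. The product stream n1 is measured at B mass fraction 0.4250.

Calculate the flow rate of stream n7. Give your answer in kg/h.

223.9 kg/h

Let n7 be the unknown flow. Total out = 2810 + n7.
B balance: 1166 + 0.551·n7 = 0.425·(2810 + n7)
(0.551 − 0.425)·n7 = 0.425×2810 − 1166 = 28.21
n7 = 28.21 / 0.126 = 223.89 kg/h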